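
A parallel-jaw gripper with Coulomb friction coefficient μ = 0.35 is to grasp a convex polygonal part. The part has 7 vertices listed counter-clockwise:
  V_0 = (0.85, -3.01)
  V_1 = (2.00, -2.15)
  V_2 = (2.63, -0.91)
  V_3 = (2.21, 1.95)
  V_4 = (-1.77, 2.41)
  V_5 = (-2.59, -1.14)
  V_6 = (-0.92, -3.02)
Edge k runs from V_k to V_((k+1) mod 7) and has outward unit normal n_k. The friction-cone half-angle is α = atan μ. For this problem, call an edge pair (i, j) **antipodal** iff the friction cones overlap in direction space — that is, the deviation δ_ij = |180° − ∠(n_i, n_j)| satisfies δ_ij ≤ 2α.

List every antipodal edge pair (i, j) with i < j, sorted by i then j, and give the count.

α = atan 0.35 = 19.29°;  2α = 38.58°
n_0 = (+0.5989, -0.8008)
n_1 = (+0.8915, -0.4530)
n_2 = (+0.9894, +0.1453)
n_3 = (+0.1148, +0.9934)
n_4 = (-0.9743, +0.2251)
n_5 = (-0.7476, -0.6641)
n_6 = (+0.0056, -1.0000)
  (0,1): δ = 153.72°  ·
  (0,2): δ = 118.44°  ·
  (0,3): δ = 43.38°  ·
  (0,4): δ = 40.20°  ·
  (0,5): δ = 94.82°  ·
  (0,6): δ = 143.53°  ·
  (1,2): δ = 144.71°  ·
  (1,3): δ = 69.66°  ·
  (1,4): δ = 13.93°  ✓
  (1,5): δ = 68.55°  ·
  (1,6): δ = 117.26°  ·
  (2,3): δ = 104.95°  ·
  (2,4): δ = 21.36°  ✓
  (2,5): δ = 33.26°  ✓
  (2,6): δ = 81.97°  ·
  (3,4): δ = 96.41°  ·
  (3,5): δ = 41.79°  ·
  (3,6): δ = 6.92°  ✓
  (4,5): δ = 125.38°  ·
  (4,6): δ = 76.67°  ·
  (5,6): δ = 131.29°  ·
antipodal pairs: 4

count = 4; pairs: (1,4), (2,4), (2,5), (3,6)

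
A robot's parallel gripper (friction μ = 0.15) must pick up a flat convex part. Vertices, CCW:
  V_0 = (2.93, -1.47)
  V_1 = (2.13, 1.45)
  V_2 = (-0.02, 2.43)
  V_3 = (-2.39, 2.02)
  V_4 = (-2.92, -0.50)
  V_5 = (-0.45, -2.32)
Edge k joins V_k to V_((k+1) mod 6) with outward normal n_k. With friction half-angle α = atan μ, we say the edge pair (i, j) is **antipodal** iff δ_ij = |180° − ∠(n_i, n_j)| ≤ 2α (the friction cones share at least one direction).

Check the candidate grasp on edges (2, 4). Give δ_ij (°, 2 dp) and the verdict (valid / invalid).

δ = 46.20°, invalid

α = atan 0.15 = 8.53°;  2α = 17.06°
edge 2: e_2 = (-2.37, -0.41);  n_2 = (-0.1705, +0.9854)
edge 4: e_4 = (+2.47, -1.82);  n_4 = (-0.5932, -0.8051)
∠(n_2, n_4) = 133.80°
δ = |180° − 133.80°| = 46.20°
46.20° > 2α = 17.06°  →  invalid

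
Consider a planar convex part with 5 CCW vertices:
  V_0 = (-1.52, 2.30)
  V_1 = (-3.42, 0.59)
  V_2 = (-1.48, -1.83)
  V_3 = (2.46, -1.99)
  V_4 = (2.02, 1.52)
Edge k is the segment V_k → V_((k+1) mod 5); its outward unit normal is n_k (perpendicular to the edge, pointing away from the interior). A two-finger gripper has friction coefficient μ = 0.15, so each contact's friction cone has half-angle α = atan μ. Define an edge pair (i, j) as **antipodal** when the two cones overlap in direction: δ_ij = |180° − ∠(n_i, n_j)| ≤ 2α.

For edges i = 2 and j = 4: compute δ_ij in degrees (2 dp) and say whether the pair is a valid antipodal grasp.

α = atan 0.15 = 8.53°;  2α = 17.06°
edge 2: e_2 = (+3.94, -0.16);  n_2 = (-0.0406, -0.9992)
edge 4: e_4 = (-3.54, +0.78);  n_4 = (+0.2152, +0.9766)
∠(n_2, n_4) = 169.90°
δ = |180° − 169.90°| = 10.10°
10.10° ≤ 2α = 17.06°  →  valid

δ = 10.10°, valid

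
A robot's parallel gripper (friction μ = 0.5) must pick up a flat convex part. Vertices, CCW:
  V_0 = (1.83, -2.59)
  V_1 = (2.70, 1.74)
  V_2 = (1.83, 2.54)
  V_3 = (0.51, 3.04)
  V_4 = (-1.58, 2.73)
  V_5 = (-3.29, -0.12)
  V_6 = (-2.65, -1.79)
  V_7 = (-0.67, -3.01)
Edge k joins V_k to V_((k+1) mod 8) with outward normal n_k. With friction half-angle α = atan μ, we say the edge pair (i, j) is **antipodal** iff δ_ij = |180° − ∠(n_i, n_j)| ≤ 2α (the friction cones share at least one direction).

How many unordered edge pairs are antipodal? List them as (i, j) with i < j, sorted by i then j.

count = 11; pairs: (0,4), (0,5), (1,5), (1,6), (1,7), (2,5), (2,6), (2,7), (3,6), (3,7), (4,7)

α = atan 0.5 = 26.57°;  2α = 53.13°
n_0 = (+0.9804, -0.1970)
n_1 = (+0.6769, +0.7361)
n_2 = (+0.3542, +0.9352)
n_3 = (-0.1467, +0.9892)
n_4 = (-0.8575, +0.5145)
n_5 = (-0.9338, -0.3579)
n_6 = (-0.5246, -0.8514)
n_7 = (+0.1657, -0.9862)
  (0,1): δ = 121.24°  ·
  (0,2): δ = 99.39°  ·
  (0,3): δ = 70.20°  ·
  (0,4): δ = 19.60°  ✓
  (0,5): δ = 32.33°  ✓
  (0,6): δ = 69.72°  ·
  (0,7): δ = 110.90°  ·
  (1,2): δ = 158.15°  ·
  (1,3): δ = 128.96°  ·
  (1,4): δ = 78.36°  ·
  (1,5): δ = 26.43°  ✓
  (1,6): δ = 10.96°  ✓
  (1,7): δ = 52.14°  ✓
  (2,3): δ = 150.82°  ·
  (2,4): δ = 100.22°  ·
  (2,5): δ = 48.29°  ✓
  (2,6): δ = 10.89°  ✓
  (2,7): δ = 30.28°  ✓
  (3,4): δ = 129.40°  ·
  (3,5): δ = 77.47°  ·
  (3,6): δ = 40.08°  ✓
  (3,7): δ = 1.10°  ✓
  (4,5): δ = 128.07°  ·
  (4,6): δ = 90.68°  ·
  (4,7): δ = 49.50°  ✓
  (5,6): δ = 142.61°  ·
  (5,7): δ = 101.43°  ·
  (6,7): δ = 138.82°  ·
antipodal pairs: 11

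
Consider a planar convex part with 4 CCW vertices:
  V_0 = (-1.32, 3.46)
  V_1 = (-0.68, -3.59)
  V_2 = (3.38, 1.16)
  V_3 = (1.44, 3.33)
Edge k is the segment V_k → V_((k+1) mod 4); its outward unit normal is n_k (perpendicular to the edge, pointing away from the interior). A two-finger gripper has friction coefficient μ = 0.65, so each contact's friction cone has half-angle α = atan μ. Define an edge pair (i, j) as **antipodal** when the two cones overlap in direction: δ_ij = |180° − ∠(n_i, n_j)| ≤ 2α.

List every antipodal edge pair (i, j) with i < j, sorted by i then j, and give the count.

α = atan 0.65 = 33.02°;  2α = 66.05°
n_0 = (-0.9959, -0.0904)
n_1 = (+0.7602, -0.6497)
n_2 = (+0.7455, +0.6665)
n_3 = (+0.0470, +0.9989)
  (0,1): δ = 45.71°  ✓
  (0,2): δ = 36.61°  ✓
  (0,3): δ = 82.12°  ·
  (1,2): δ = 97.68°  ·
  (1,3): δ = 52.17°  ✓
  (2,3): δ = 134.49°  ·
antipodal pairs: 3

count = 3; pairs: (0,1), (0,2), (1,3)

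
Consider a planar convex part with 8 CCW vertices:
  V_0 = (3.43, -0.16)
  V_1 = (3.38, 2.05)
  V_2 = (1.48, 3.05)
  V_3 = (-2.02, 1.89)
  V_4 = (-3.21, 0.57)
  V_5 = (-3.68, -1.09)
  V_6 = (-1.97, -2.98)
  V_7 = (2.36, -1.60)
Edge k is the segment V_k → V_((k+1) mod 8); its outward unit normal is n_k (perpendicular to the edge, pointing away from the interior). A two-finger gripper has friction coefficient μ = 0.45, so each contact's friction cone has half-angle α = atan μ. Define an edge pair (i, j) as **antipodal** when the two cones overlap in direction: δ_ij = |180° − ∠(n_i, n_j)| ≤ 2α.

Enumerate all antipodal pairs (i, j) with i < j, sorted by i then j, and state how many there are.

count = 10; pairs: (0,3), (0,4), (0,5), (1,5), (1,6), (2,6), (2,7), (3,6), (3,7), (4,7)

α = atan 0.45 = 24.23°;  2α = 48.46°
n_0 = (+0.9997, +0.0226)
n_1 = (+0.4657, +0.8849)
n_2 = (-0.3146, +0.9492)
n_3 = (-0.7427, +0.6696)
n_4 = (-0.9622, +0.2724)
n_5 = (-0.7415, -0.6709)
n_6 = (+0.3037, -0.9528)
n_7 = (+0.8027, -0.5964)
  (0,1): δ = 119.05°  ·
  (0,2): δ = 72.96°  ·
  (0,3): δ = 43.33°  ✓
  (0,4): δ = 17.10°  ✓
  (0,5): δ = 40.84°  ✓
  (0,6): δ = 106.38°  ·
  (0,7): δ = 142.09°  ·
  (1,2): δ = 133.90°  ·
  (1,3): δ = 104.28°  ·
  (1,4): δ = 78.05°  ·
  (1,5): δ = 20.10°  ✓
  (1,6): δ = 45.44°  ✓
  (1,7): δ = 81.14°  ·
  (2,3): δ = 150.37°  ·
  (2,4): δ = 124.15°  ·
  (2,5): δ = 66.20°  ·
  (2,6): δ = 0.66°  ✓
  (2,7): δ = 35.05°  ✓
  (3,4): δ = 153.77°  ·
  (3,5): δ = 95.83°  ·
  (3,6): δ = 30.29°  ✓
  (3,7): δ = 5.42°  ✓
  (4,5): δ = 122.05°  ·
  (4,6): δ = 56.51°  ·
  (4,7): δ = 20.81°  ✓
  (5,6): δ = 114.46°  ·
  (5,7): δ = 78.75°  ·
  (6,7): δ = 144.29°  ·
antipodal pairs: 10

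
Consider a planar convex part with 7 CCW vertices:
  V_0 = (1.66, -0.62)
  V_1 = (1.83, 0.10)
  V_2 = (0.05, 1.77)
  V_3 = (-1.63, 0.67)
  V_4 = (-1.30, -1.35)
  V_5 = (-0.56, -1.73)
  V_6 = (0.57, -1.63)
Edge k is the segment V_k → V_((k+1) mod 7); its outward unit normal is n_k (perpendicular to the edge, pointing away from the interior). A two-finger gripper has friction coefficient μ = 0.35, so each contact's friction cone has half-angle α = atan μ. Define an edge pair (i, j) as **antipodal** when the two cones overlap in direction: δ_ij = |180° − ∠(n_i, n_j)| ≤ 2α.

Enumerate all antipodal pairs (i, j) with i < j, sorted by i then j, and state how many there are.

count = 5; pairs: (0,3), (1,3), (1,4), (2,5), (2,6)

α = atan 0.35 = 19.29°;  2α = 38.58°
n_0 = (+0.9732, -0.2298)
n_1 = (+0.6842, +0.7293)
n_2 = (-0.5478, +0.8366)
n_3 = (-0.9869, -0.1612)
n_4 = (-0.4568, -0.8896)
n_5 = (+0.0882, -0.9961)
n_6 = (+0.6797, -0.7335)
  (0,1): δ = 119.89°  ·
  (0,2): δ = 43.50°  ·
  (0,3): δ = 22.56°  ✓
  (0,4): δ = 76.10°  ·
  (0,5): δ = 108.34°  ·
  (0,6): δ = 146.10°  ·
  (1,2): δ = 103.61°  ·
  (1,3): δ = 37.55°  ✓
  (1,4): δ = 15.99°  ✓
  (1,5): δ = 48.23°  ·
  (1,6): δ = 85.99°  ·
  (2,3): δ = 113.94°  ·
  (2,4): δ = 60.40°  ·
  (2,5): δ = 28.16°  ✓
  (2,6): δ = 9.60°  ✓
  (3,4): δ = 126.46°  ·
  (3,5): δ = 94.22°  ·
  (3,6): δ = 56.46°  ·
  (4,5): δ = 147.76°  ·
  (4,6): δ = 110.00°  ·
  (5,6): δ = 142.24°  ·
antipodal pairs: 5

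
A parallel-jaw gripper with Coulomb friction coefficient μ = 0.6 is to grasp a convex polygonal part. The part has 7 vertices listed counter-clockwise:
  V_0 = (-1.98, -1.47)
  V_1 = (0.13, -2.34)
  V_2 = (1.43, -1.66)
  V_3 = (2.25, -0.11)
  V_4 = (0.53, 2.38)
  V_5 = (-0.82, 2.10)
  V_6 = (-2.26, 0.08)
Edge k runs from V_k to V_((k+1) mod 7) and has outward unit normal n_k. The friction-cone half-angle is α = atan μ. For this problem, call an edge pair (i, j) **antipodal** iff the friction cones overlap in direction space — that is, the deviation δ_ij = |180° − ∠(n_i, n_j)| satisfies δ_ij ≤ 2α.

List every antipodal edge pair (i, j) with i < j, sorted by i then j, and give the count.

α = atan 0.6 = 30.96°;  2α = 61.93°
n_0 = (-0.3812, -0.9245)
n_1 = (+0.4635, -0.8861)
n_2 = (+0.8839, -0.4676)
n_3 = (+0.8228, +0.5684)
n_4 = (-0.2031, +0.9792)
n_5 = (-0.8143, +0.5805)
n_6 = (-0.9841, -0.1778)
  (0,1): δ = 129.98°  ·
  (0,2): δ = 95.47°  ·
  (0,3): δ = 32.96°  ✓
  (0,4): δ = 34.12°  ✓
  (0,5): δ = 76.92°  ·
  (0,6): δ = 122.65°  ·
  (1,2): δ = 145.49°  ·
  (1,3): δ = 82.98°  ·
  (1,4): δ = 15.90°  ✓
  (1,5): δ = 26.90°  ✓
  (1,6): δ = 72.63°  ·
  (2,3): δ = 117.48°  ·
  (2,4): δ = 50.40°  ✓
  (2,5): δ = 7.60°  ✓
  (2,6): δ = 38.12°  ✓
  (3,4): δ = 112.92°  ·
  (3,5): δ = 70.12°  ·
  (3,6): δ = 24.40°  ✓
  (4,5): δ = 137.20°  ·
  (4,6): δ = 91.48°  ·
  (5,6): δ = 134.28°  ·
antipodal pairs: 8

count = 8; pairs: (0,3), (0,4), (1,4), (1,5), (2,4), (2,5), (2,6), (3,6)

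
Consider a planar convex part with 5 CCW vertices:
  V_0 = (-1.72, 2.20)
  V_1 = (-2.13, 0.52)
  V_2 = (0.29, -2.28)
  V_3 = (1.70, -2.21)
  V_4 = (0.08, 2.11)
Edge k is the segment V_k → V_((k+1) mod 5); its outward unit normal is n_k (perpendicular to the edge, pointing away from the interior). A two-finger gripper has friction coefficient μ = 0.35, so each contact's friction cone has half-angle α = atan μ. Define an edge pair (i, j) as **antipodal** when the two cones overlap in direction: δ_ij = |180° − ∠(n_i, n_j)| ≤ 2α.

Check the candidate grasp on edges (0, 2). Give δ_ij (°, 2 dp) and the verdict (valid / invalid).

α = atan 0.35 = 19.29°;  2α = 38.58°
edge 0: e_0 = (-0.41, -1.68);  n_0 = (-0.9715, +0.2371)
edge 2: e_2 = (+1.41, +0.07);  n_2 = (+0.0496, -0.9988)
∠(n_0, n_2) = 106.56°
δ = |180° − 106.56°| = 73.44°
73.44° > 2α = 38.58°  →  invalid

δ = 73.44°, invalid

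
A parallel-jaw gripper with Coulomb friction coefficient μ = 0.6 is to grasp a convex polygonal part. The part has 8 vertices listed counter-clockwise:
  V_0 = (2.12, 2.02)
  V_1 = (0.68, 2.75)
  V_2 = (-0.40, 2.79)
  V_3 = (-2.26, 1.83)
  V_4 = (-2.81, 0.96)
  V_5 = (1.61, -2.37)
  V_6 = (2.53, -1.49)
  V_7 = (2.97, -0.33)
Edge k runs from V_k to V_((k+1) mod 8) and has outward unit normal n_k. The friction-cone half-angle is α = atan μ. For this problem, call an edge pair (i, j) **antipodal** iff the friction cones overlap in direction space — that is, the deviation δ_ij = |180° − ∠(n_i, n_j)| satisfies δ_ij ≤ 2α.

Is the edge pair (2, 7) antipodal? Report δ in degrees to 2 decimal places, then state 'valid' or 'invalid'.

δ = 82.59°, invalid

α = atan 0.6 = 30.96°;  2α = 61.93°
edge 2: e_2 = (-1.86, -0.96);  n_2 = (-0.4586, +0.8886)
edge 7: e_7 = (-0.85, +2.35);  n_7 = (+0.9404, +0.3401)
∠(n_2, n_7) = 97.41°
δ = |180° − 97.41°| = 82.59°
82.59° > 2α = 61.93°  →  invalid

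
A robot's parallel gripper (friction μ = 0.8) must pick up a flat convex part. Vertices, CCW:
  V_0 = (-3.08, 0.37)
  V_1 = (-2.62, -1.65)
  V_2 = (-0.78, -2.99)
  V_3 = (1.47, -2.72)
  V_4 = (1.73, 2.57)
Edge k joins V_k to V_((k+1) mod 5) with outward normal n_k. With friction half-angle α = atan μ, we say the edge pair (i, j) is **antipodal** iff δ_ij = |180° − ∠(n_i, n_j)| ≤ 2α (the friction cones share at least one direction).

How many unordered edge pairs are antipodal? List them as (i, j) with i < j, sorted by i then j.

count = 5; pairs: (0,3), (1,3), (1,4), (2,4), (3,4)

α = atan 0.8 = 38.66°;  2α = 77.32°
n_0 = (-0.9750, -0.2220)
n_1 = (-0.5887, -0.8084)
n_2 = (+0.1191, -0.9929)
n_3 = (+0.9988, -0.0491)
n_4 = (-0.4159, +0.9094)
  (0,1): δ = 138.89°  ·
  (0,2): δ = 95.99°  ·
  (0,3): δ = 15.64°  ✓
  (0,4): δ = 101.75°  ·
  (1,2): δ = 137.09°  ·
  (1,3): δ = 56.75°  ✓
  (1,4): δ = 60.64°  ✓
  (2,3): δ = 99.66°  ·
  (2,4): δ = 17.74°  ✓
  (3,4): δ = 62.61°  ✓
antipodal pairs: 5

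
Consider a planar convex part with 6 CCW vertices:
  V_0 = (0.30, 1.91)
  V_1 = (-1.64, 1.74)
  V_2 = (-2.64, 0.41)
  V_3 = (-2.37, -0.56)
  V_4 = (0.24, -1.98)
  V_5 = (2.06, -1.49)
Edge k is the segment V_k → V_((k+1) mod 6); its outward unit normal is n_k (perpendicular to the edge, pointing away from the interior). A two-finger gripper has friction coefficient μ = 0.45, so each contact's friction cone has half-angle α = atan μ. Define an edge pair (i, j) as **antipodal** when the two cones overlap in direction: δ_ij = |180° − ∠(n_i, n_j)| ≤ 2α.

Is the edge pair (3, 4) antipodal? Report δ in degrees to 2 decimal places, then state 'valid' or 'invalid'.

δ = 136.38°, invalid

α = atan 0.45 = 24.23°;  2α = 48.46°
edge 3: e_3 = (+2.61, -1.42);  n_3 = (-0.4779, -0.8784)
edge 4: e_4 = (+1.82, +0.49);  n_4 = (+0.2600, -0.9656)
∠(n_3, n_4) = 43.62°
δ = |180° − 43.62°| = 136.38°
136.38° > 2α = 48.46°  →  invalid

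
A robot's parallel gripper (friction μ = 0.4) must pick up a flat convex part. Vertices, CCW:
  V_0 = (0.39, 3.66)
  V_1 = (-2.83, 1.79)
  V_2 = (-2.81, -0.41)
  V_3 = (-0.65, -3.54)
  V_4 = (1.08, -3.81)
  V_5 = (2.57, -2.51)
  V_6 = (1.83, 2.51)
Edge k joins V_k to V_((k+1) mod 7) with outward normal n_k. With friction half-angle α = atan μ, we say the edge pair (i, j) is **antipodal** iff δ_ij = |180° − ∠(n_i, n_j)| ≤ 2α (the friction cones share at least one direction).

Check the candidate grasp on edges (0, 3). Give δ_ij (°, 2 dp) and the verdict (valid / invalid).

δ = 39.02°, valid

α = atan 0.4 = 21.80°;  2α = 43.60°
edge 0: e_0 = (-3.22, -1.87);  n_0 = (-0.5022, +0.8648)
edge 3: e_3 = (+1.73, -0.27);  n_3 = (-0.1542, -0.9880)
∠(n_0, n_3) = 140.98°
δ = |180° − 140.98°| = 39.02°
39.02° ≤ 2α = 43.60°  →  valid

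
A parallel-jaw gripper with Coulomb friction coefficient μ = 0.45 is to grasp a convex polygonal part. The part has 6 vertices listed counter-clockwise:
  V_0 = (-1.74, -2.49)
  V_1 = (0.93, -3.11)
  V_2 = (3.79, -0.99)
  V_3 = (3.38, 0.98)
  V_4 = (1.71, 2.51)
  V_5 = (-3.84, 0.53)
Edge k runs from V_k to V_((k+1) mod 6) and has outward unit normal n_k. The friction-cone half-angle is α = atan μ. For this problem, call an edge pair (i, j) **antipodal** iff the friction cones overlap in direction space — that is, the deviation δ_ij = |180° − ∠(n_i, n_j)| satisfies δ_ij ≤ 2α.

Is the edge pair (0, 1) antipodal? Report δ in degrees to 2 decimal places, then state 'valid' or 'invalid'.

α = atan 0.45 = 24.23°;  2α = 48.46°
edge 0: e_0 = (+2.67, -0.62);  n_0 = (-0.2262, -0.9741)
edge 1: e_1 = (+2.86, +2.12);  n_1 = (+0.5955, -0.8034)
∠(n_0, n_1) = 49.62°
δ = |180° − 49.62°| = 130.38°
130.38° > 2α = 48.46°  →  invalid

δ = 130.38°, invalid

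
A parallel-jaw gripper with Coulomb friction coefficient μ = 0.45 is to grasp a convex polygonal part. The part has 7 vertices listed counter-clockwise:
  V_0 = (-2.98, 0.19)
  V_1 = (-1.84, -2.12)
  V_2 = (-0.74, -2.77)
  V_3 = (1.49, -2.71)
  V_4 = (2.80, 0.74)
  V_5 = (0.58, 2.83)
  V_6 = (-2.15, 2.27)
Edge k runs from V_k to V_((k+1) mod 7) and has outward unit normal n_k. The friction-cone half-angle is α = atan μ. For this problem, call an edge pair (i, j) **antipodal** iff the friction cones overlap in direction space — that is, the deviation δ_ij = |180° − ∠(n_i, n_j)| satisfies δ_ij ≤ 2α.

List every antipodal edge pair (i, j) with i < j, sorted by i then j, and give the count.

α = atan 0.45 = 24.23°;  2α = 48.46°
n_0 = (-0.8967, -0.4425)
n_1 = (-0.5087, -0.8609)
n_2 = (+0.0269, -0.9996)
n_3 = (+0.9349, -0.3550)
n_4 = (+0.6855, +0.7281)
n_5 = (-0.2009, +0.9796)
n_6 = (-0.9288, +0.3706)
  (0,1): δ = 146.85°  ·
  (0,2): δ = 114.73°  ·
  (0,3): δ = 47.06°  ✓
  (0,4): δ = 20.46°  ✓
  (0,5): δ = 75.33°  ·
  (0,6): δ = 131.98°  ·
  (1,2): δ = 147.88°  ·
  (1,3): δ = 80.21°  ·
  (1,4): δ = 12.69°  ✓
  (1,5): δ = 42.17°  ✓
  (1,6): δ = 98.83°  ·
  (2,3): δ = 112.33°  ·
  (2,4): δ = 44.81°  ✓
  (2,5): δ = 10.05°  ✓
  (2,6): δ = 66.70°  ·
  (3,4): δ = 112.48°  ·
  (3,5): δ = 57.62°  ·
  (3,6): δ = 0.96°  ✓
  (4,5): δ = 125.14°  ·
  (4,6): δ = 68.48°  ·
  (5,6): δ = 123.35°  ·
antipodal pairs: 7

count = 7; pairs: (0,3), (0,4), (1,4), (1,5), (2,4), (2,5), (3,6)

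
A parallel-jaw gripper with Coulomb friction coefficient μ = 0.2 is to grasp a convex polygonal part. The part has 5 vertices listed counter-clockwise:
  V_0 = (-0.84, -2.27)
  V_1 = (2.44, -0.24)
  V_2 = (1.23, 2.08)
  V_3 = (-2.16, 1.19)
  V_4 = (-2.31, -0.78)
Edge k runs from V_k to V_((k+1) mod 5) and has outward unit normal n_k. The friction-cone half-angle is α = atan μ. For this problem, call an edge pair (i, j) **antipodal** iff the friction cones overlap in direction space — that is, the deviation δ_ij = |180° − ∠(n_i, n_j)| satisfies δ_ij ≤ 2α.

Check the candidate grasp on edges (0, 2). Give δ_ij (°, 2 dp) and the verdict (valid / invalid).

α = atan 0.2 = 11.31°;  2α = 22.62°
edge 0: e_0 = (+3.28, +2.03);  n_0 = (+0.5263, -0.8503)
edge 2: e_2 = (-3.39, -0.89);  n_2 = (-0.2539, +0.9672)
∠(n_0, n_2) = 162.96°
δ = |180° − 162.96°| = 17.04°
17.04° ≤ 2α = 22.62°  →  valid

δ = 17.04°, valid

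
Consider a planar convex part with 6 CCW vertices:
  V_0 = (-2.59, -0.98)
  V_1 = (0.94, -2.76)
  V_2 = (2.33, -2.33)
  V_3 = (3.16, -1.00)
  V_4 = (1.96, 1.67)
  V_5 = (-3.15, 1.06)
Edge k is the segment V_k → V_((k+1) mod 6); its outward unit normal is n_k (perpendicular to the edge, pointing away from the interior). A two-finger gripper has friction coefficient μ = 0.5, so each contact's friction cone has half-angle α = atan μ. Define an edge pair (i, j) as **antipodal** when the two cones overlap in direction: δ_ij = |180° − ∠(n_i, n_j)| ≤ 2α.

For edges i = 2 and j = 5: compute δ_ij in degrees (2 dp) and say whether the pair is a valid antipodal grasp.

α = atan 0.5 = 26.57°;  2α = 53.13°
edge 2: e_2 = (+0.83, +1.33);  n_2 = (+0.8484, -0.5294)
edge 5: e_5 = (+0.56, -2.04);  n_5 = (-0.9643, -0.2647)
∠(n_2, n_5) = 132.68°
δ = |180° − 132.68°| = 47.32°
47.32° ≤ 2α = 53.13°  →  valid

δ = 47.32°, valid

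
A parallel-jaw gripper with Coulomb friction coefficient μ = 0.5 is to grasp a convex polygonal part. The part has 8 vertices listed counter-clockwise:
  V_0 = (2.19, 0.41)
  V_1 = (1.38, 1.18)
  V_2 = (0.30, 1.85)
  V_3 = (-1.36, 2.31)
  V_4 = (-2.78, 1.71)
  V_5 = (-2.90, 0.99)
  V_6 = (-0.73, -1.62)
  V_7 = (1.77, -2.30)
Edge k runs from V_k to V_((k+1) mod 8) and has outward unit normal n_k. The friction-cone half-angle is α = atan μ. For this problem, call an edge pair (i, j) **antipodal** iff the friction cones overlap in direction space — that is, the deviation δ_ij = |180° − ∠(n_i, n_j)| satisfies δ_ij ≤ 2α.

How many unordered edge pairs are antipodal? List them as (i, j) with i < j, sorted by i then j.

α = atan 0.5 = 26.57°;  2α = 53.13°
n_0 = (+0.6890, +0.7248)
n_1 = (+0.5272, +0.8498)
n_2 = (+0.2670, +0.9637)
n_3 = (-0.3892, +0.9211)
n_4 = (-0.9864, +0.1644)
n_5 = (-0.7689, -0.6393)
n_6 = (-0.2625, -0.9649)
n_7 = (+0.9882, -0.1532)
  (0,1): δ = 168.26°  ·
  (0,2): δ = 151.94°  ·
  (0,3): δ = 113.54°  ·
  (0,4): δ = 55.91°  ·
  (0,5): δ = 6.71°  ✓
  (0,6): δ = 28.33°  ✓
  (0,7): δ = 124.74°  ·
  (1,2): δ = 163.67°  ·
  (1,3): δ = 125.28°  ·
  (1,4): δ = 67.65°  ·
  (1,5): δ = 18.45°  ✓
  (1,6): δ = 16.60°  ✓
  (1,7): δ = 113.00°  ·
  (2,3): δ = 141.61°  ·
  (2,4): δ = 83.97°  ·
  (2,5): δ = 34.77°  ✓
  (2,6): δ = 0.27°  ✓
  (2,7): δ = 96.68°  ·
  (3,4): δ = 122.37°  ·
  (3,5): δ = 73.17°  ·
  (3,6): δ = 38.12°  ✓
  (3,7): δ = 58.28°  ·
  (4,5): δ = 130.80°  ·
  (4,6): δ = 95.75°  ·
  (4,7): δ = 0.65°  ✓
  (5,6): δ = 144.96°  ·
  (5,7): δ = 48.55°  ✓
  (6,7): δ = 83.59°  ·
antipodal pairs: 9

count = 9; pairs: (0,5), (0,6), (1,5), (1,6), (2,5), (2,6), (3,6), (4,7), (5,7)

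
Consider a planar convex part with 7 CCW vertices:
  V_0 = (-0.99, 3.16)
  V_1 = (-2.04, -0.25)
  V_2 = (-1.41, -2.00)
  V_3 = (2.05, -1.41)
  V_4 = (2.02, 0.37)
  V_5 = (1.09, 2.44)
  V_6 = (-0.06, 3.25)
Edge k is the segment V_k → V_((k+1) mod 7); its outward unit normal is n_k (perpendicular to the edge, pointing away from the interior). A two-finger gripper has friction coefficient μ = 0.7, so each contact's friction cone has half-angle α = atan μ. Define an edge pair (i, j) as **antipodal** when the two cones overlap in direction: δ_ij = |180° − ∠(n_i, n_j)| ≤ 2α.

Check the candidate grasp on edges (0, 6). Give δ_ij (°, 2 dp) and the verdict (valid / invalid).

α = atan 0.7 = 34.99°;  2α = 69.98°
edge 0: e_0 = (-1.05, -3.41);  n_0 = (-0.9557, +0.2943)
edge 6: e_6 = (-0.93, -0.09);  n_6 = (-0.0963, +0.9954)
∠(n_0, n_6) = 67.36°
δ = |180° − 67.36°| = 112.64°
112.64° > 2α = 69.98°  →  invalid

δ = 112.64°, invalid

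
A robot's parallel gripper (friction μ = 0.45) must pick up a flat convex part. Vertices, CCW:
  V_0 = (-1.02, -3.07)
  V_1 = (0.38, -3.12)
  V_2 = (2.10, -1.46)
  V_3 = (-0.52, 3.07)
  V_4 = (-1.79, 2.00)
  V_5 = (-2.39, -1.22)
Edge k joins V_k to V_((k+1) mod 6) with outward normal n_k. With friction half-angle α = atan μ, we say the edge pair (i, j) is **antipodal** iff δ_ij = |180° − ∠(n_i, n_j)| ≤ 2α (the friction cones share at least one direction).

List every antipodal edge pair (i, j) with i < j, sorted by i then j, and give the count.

α = atan 0.45 = 24.23°;  2α = 48.46°
n_0 = (-0.0357, -0.9994)
n_1 = (+0.6944, -0.7195)
n_2 = (+0.8656, +0.5007)
n_3 = (-0.6443, +0.7648)
n_4 = (-0.9831, +0.1832)
n_5 = (-0.8036, -0.5951)
  (0,1): δ = 133.97°  ·
  (0,2): δ = 57.91°  ·
  (0,3): δ = 42.16°  ✓
  (0,4): δ = 81.49°  ·
  (0,5): δ = 128.57°  ·
  (1,2): δ = 103.94°  ·
  (1,3): δ = 3.87°  ✓
  (1,4): δ = 35.46°  ✓
  (1,5): δ = 82.54°  ·
  (2,3): δ = 79.93°  ·
  (2,4): δ = 40.60°  ✓
  (2,5): δ = 6.48°  ✓
  (3,4): δ = 140.67°  ·
  (3,5): δ = 93.59°  ·
  (4,5): δ = 132.92°  ·
antipodal pairs: 5

count = 5; pairs: (0,3), (1,3), (1,4), (2,4), (2,5)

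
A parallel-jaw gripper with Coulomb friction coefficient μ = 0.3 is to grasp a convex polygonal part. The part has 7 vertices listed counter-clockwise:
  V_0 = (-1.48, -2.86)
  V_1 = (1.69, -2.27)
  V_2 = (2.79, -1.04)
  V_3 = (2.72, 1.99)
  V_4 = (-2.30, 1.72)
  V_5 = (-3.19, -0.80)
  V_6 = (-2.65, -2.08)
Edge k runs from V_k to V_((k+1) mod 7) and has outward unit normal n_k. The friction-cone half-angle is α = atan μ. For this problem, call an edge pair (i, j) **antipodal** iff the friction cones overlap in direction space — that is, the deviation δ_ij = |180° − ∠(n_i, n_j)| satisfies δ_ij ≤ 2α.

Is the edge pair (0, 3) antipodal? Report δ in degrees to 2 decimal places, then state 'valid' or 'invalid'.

α = atan 0.3 = 16.70°;  2α = 33.40°
edge 0: e_0 = (+3.17, +0.59);  n_0 = (+0.1830, -0.9831)
edge 3: e_3 = (-5.02, -0.27);  n_3 = (-0.0537, +0.9986)
∠(n_0, n_3) = 172.54°
δ = |180° − 172.54°| = 7.46°
7.46° ≤ 2α = 33.40°  →  valid

δ = 7.46°, valid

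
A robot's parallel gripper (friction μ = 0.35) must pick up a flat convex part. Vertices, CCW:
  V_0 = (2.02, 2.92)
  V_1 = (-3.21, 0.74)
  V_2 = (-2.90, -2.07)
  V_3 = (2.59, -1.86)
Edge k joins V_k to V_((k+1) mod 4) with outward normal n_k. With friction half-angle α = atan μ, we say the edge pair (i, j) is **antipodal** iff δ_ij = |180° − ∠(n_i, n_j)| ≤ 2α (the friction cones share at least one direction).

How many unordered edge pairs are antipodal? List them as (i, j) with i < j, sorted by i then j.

α = atan 0.35 = 19.29°;  2α = 38.58°
n_0 = (-0.3847, +0.9230)
n_1 = (-0.9940, -0.1097)
n_2 = (+0.0382, -0.9993)
n_3 = (+0.9930, +0.1184)
  (0,1): δ = 106.33°  ·
  (0,2): δ = 20.44°  ✓
  (0,3): δ = 74.17°  ·
  (1,2): δ = 94.10°  ·
  (1,3): δ = 0.50°  ✓
  (2,3): δ = 85.39°  ·
antipodal pairs: 2

count = 2; pairs: (0,2), (1,3)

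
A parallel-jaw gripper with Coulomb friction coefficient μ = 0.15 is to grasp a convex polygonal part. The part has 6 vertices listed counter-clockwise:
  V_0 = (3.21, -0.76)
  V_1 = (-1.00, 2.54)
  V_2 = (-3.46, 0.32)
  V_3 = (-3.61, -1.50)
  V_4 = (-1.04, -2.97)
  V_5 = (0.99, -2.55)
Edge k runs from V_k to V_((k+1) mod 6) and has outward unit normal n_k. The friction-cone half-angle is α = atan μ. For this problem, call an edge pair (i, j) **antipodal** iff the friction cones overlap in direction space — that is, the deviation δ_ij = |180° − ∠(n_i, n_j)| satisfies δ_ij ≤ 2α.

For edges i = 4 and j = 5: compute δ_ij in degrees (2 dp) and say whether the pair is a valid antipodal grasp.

α = atan 0.15 = 8.53°;  2α = 17.06°
edge 4: e_4 = (+2.03, +0.42);  n_4 = (+0.2026, -0.9793)
edge 5: e_5 = (+2.22, +1.79);  n_5 = (+0.6277, -0.7785)
∠(n_4, n_5) = 27.19°
δ = |180° − 27.19°| = 152.81°
152.81° > 2α = 17.06°  →  invalid

δ = 152.81°, invalid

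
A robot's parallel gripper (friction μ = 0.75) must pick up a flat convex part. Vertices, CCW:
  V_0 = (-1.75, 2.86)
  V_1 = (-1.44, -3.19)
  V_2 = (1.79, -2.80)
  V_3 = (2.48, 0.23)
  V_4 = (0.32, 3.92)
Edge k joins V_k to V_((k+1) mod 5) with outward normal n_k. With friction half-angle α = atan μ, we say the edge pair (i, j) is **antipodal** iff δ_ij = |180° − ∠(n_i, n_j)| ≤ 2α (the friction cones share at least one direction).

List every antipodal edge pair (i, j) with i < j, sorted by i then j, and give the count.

count = 5; pairs: (0,2), (0,3), (1,3), (1,4), (2,4)

α = atan 0.75 = 36.87°;  2α = 73.74°
n_0 = (-0.9987, -0.0512)
n_1 = (+0.1199, -0.9928)
n_2 = (+0.9750, -0.2220)
n_3 = (+0.8630, +0.5052)
n_4 = (-0.4558, +0.8901)
  (0,1): δ = 86.05°  ·
  (0,2): δ = 15.76°  ✓
  (0,3): δ = 27.41°  ✓
  (0,4): δ = 114.18°  ·
  (1,2): δ = 109.71°  ·
  (1,3): δ = 66.54°  ✓
  (1,4): δ = 20.23°  ✓
  (2,3): δ = 136.83°  ·
  (2,4): δ = 50.06°  ✓
  (3,4): δ = 93.23°  ·
antipodal pairs: 5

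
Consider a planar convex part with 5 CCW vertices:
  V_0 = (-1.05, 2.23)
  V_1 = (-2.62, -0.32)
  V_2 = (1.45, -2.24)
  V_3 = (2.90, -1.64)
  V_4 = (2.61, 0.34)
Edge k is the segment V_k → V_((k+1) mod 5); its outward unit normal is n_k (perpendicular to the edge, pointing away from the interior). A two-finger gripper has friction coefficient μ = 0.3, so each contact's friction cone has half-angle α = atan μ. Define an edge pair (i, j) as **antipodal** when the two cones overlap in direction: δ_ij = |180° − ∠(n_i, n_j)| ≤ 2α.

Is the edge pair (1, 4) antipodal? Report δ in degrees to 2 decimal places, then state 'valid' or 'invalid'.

α = atan 0.3 = 16.70°;  2α = 33.40°
edge 1: e_1 = (+4.07, -1.92);  n_1 = (-0.4267, -0.9044)
edge 4: e_4 = (-3.66, +1.89);  n_4 = (+0.4588, +0.8885)
∠(n_1, n_4) = 177.94°
δ = |180° − 177.94°| = 2.06°
2.06° ≤ 2α = 33.40°  →  valid

δ = 2.06°, valid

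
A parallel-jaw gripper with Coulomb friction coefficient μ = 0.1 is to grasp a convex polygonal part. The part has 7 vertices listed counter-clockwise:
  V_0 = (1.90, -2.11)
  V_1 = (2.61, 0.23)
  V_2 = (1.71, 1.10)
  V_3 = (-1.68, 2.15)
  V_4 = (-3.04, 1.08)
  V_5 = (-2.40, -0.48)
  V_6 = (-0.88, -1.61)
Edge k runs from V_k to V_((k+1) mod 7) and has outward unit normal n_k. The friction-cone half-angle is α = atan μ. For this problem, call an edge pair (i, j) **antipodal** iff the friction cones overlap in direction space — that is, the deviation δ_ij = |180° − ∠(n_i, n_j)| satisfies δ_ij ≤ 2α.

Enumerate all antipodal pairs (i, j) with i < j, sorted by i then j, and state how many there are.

count = 2; pairs: (1,5), (2,6)

α = atan 0.1 = 5.71°;  2α = 11.42°
n_0 = (+0.9569, -0.2903)
n_1 = (+0.6950, +0.7190)
n_2 = (+0.2959, +0.9552)
n_3 = (-0.6183, +0.7859)
n_4 = (-0.9252, -0.3796)
n_5 = (-0.5966, -0.8025)
n_6 = (-0.1770, -0.9842)
  (0,1): δ = 117.15°  ·
  (0,2): δ = 90.33°  ·
  (0,3): δ = 34.93°  ·
  (0,4): δ = 39.18°  ·
  (0,5): δ = 70.25°  ·
  (0,6): δ = 96.68°  ·
  (1,2): δ = 153.18°  ·
  (1,3): δ = 97.78°  ·
  (1,4): δ = 23.66°  ·
  (1,5): δ = 7.40°  ✓
  (1,6): δ = 33.83°  ·
  (2,3): δ = 124.60°  ·
  (2,4): δ = 50.48°  ·
  (2,5): δ = 19.42°  ·
  (2,6): δ = 7.01°  ✓
  (3,4): δ = 105.89°  ·
  (3,5): δ = 74.82°  ·
  (3,6): δ = 48.39°  ·
  (4,5): δ = 148.93°  ·
  (4,6): δ = 122.50°  ·
  (5,6): δ = 153.57°  ·
antipodal pairs: 2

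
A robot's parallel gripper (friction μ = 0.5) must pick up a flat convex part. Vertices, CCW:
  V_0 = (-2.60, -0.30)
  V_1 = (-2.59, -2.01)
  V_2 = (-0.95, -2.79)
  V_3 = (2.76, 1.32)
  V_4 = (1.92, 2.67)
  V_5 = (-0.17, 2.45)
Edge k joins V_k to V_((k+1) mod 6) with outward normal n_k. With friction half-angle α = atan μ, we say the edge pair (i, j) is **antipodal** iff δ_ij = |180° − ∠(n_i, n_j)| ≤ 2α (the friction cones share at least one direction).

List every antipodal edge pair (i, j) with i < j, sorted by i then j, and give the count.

α = atan 0.5 = 26.57°;  2α = 53.13°
n_0 = (-1.0000, -0.0058)
n_1 = (-0.4295, -0.9031)
n_2 = (+0.7423, -0.6701)
n_3 = (+0.8491, +0.5283)
n_4 = (-0.1047, +0.9945)
n_5 = (-0.7494, +0.6622)
  (0,1): δ = 115.77°  ·
  (0,2): δ = 42.41°  ✓
  (0,3): δ = 31.56°  ✓
  (0,4): δ = 95.67°  ·
  (0,5): δ = 138.20°  ·
  (1,2): δ = 106.64°  ·
  (1,3): δ = 32.67°  ✓
  (1,4): δ = 31.45°  ✓
  (1,5): δ = 73.97°  ·
  (2,3): δ = 106.04°  ·
  (2,4): δ = 41.92°  ✓
  (2,5): δ = 0.61°  ✓
  (3,4): δ = 115.88°  ·
  (3,5): δ = 73.36°  ·
  (4,5): δ = 137.47°  ·
antipodal pairs: 6

count = 6; pairs: (0,2), (0,3), (1,3), (1,4), (2,4), (2,5)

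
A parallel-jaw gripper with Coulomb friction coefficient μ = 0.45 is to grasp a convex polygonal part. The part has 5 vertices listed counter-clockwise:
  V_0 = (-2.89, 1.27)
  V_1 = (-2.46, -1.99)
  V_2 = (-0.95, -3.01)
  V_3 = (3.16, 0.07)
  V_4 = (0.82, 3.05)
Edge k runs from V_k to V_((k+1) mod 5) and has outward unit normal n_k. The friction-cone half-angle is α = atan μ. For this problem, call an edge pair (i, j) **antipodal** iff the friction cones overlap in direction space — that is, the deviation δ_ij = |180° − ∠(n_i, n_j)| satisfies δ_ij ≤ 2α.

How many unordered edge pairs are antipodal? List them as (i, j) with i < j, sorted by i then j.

count = 3; pairs: (0,3), (1,3), (2,4)

α = atan 0.45 = 24.23°;  2α = 48.46°
n_0 = (-0.9914, -0.1308)
n_1 = (-0.5598, -0.8287)
n_2 = (+0.5997, -0.8002)
n_3 = (+0.7865, +0.6176)
n_4 = (-0.4326, +0.9016)
  (0,1): δ = 131.55°  ·
  (0,2): δ = 60.67°  ·
  (0,3): δ = 30.63°  ✓
  (0,4): δ = 108.12°  ·
  (1,2): δ = 109.11°  ·
  (1,3): δ = 17.82°  ✓
  (1,4): δ = 59.67°  ·
  (2,3): δ = 88.71°  ·
  (2,4): δ = 11.22°  ✓
  (3,4): δ = 102.51°  ·
antipodal pairs: 3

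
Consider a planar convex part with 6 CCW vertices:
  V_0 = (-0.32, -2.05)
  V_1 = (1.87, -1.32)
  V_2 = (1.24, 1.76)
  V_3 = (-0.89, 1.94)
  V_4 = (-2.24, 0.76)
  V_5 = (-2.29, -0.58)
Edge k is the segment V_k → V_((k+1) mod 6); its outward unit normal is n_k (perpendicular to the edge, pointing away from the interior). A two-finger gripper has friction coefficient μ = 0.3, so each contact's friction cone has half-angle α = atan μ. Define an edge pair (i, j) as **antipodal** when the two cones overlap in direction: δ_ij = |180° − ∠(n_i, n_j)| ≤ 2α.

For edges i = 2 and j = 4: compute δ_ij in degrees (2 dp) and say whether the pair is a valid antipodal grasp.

α = atan 0.3 = 16.70°;  2α = 33.40°
edge 2: e_2 = (-2.13, +0.18);  n_2 = (+0.0842, +0.9964)
edge 4: e_4 = (-0.05, -1.34);  n_4 = (-0.9993, +0.0373)
∠(n_2, n_4) = 92.69°
δ = |180° − 92.69°| = 87.31°
87.31° > 2α = 33.40°  →  invalid

δ = 87.31°, invalid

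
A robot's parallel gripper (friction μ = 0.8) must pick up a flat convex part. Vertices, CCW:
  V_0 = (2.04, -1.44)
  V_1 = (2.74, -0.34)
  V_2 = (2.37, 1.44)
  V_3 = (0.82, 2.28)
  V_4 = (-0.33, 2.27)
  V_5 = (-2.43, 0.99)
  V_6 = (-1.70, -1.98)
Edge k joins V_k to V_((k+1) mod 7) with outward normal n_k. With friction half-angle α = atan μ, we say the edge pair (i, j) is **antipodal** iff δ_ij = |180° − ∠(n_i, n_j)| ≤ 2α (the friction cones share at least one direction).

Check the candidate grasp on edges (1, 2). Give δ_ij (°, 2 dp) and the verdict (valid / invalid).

α = atan 0.8 = 38.66°;  2α = 77.32°
edge 1: e_1 = (-0.37, +1.78);  n_1 = (+0.9791, +0.2035)
edge 2: e_2 = (-1.55, +0.84);  n_2 = (+0.4765, +0.8792)
∠(n_1, n_2) = 49.80°
δ = |180° − 49.80°| = 130.20°
130.20° > 2α = 77.32°  →  invalid

δ = 130.20°, invalid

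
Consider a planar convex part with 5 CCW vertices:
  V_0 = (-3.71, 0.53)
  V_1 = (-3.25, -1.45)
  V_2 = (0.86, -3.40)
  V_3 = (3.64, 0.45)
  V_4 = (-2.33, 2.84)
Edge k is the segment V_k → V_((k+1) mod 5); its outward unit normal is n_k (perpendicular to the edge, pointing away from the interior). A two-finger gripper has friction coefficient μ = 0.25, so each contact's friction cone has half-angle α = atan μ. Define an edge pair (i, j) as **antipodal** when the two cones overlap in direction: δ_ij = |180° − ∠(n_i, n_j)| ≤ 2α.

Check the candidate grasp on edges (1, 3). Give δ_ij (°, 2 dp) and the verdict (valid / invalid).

δ = 3.56°, valid

α = atan 0.25 = 14.04°;  2α = 28.07°
edge 1: e_1 = (+4.11, -1.95);  n_1 = (-0.4287, -0.9035)
edge 3: e_3 = (-5.97, +2.39);  n_3 = (+0.3717, +0.9284)
∠(n_1, n_3) = 176.44°
δ = |180° − 176.44°| = 3.56°
3.56° ≤ 2α = 28.07°  →  valid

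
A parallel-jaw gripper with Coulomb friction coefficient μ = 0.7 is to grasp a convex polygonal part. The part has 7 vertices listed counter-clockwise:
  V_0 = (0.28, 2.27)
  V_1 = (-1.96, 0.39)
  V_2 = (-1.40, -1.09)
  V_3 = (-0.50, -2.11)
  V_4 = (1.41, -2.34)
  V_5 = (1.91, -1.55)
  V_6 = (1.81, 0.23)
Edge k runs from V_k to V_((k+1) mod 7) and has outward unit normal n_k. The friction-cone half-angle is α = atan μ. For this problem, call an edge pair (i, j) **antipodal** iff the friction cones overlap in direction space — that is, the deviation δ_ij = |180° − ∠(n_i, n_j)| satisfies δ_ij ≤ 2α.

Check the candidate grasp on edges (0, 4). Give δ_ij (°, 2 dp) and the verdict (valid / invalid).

α = atan 0.7 = 34.99°;  2α = 69.98°
edge 0: e_0 = (-2.24, -1.88);  n_0 = (-0.6429, +0.7660)
edge 4: e_4 = (+0.50, +0.79);  n_4 = (+0.8450, -0.5348)
∠(n_0, n_4) = 162.34°
δ = |180° − 162.34°| = 17.66°
17.66° ≤ 2α = 69.98°  →  valid

δ = 17.66°, valid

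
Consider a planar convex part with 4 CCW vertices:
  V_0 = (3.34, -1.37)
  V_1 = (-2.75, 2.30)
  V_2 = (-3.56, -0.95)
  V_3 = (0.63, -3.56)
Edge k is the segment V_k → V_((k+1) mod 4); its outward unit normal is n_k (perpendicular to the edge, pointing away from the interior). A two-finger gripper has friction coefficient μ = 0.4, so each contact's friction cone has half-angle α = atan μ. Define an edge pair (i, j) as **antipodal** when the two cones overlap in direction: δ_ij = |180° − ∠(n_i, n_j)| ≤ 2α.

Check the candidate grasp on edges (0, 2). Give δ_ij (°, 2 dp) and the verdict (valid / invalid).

α = atan 0.4 = 21.80°;  2α = 43.60°
edge 0: e_0 = (-6.09, +3.67);  n_0 = (+0.5161, +0.8565)
edge 2: e_2 = (+4.19, -2.61);  n_2 = (-0.5287, -0.8488)
∠(n_0, n_2) = 179.16°
δ = |180° − 179.16°| = 0.84°
0.84° ≤ 2α = 43.60°  →  valid

δ = 0.84°, valid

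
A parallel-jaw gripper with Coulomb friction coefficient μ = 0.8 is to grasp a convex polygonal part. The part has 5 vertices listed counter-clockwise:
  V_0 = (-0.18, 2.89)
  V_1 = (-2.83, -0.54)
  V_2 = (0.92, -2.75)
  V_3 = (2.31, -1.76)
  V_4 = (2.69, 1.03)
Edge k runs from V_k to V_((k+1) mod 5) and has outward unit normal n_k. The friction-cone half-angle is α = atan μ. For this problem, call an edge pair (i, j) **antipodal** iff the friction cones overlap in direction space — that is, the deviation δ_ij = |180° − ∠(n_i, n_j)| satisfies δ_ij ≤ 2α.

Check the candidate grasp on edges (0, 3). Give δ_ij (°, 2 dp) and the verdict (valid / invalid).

δ = 29.93°, valid

α = atan 0.8 = 38.66°;  2α = 77.32°
edge 0: e_0 = (-2.65, -3.43);  n_0 = (-0.7913, +0.6114)
edge 3: e_3 = (+0.38, +2.79);  n_3 = (+0.9909, -0.1350)
∠(n_0, n_3) = 150.07°
δ = |180° − 150.07°| = 29.93°
29.93° ≤ 2α = 77.32°  →  valid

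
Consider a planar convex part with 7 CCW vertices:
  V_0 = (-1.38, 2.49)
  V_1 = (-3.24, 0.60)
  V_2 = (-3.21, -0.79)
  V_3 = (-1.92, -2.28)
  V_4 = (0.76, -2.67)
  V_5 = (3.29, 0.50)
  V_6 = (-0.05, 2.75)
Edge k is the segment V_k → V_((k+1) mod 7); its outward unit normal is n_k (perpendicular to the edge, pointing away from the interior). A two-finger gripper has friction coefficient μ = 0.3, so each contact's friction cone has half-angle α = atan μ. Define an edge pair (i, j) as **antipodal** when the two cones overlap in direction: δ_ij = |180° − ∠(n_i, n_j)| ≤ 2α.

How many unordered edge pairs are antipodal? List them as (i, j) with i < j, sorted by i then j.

count = 4; pairs: (0,4), (2,5), (3,5), (3,6)

α = atan 0.3 = 16.70°;  2α = 33.40°
n_0 = (-0.7127, +0.7014)
n_1 = (-0.9998, -0.0216)
n_2 = (-0.7560, -0.6545)
n_3 = (-0.1440, -0.9896)
n_4 = (+0.7816, -0.6238)
n_5 = (+0.5587, +0.8294)
n_6 = (-0.1919, +0.9814)
  (0,1): δ = 134.22°  ·
  (0,2): δ = 94.57°  ·
  (0,3): δ = 53.74°  ·
  (0,4): δ = 5.95°  ✓
  (0,5): δ = 100.58°  ·
  (0,6): δ = 145.60°  ·
  (1,2): δ = 140.35°  ·
  (1,3): δ = 99.52°  ·
  (1,4): δ = 39.83°  ·
  (1,5): δ = 54.80°  ·
  (1,6): δ = 99.82°  ·
  (2,3): δ = 139.16°  ·
  (2,4): δ = 79.48°  ·
  (2,5): δ = 15.15°  ✓
  (2,6): δ = 60.18°  ·
  (3,4): δ = 120.31°  ·
  (3,5): δ = 25.69°  ✓
  (3,6): δ = 19.34°  ✓
  (4,5): δ = 85.37°  ·
  (4,6): δ = 40.35°  ·
  (5,6): δ = 134.97°  ·
antipodal pairs: 4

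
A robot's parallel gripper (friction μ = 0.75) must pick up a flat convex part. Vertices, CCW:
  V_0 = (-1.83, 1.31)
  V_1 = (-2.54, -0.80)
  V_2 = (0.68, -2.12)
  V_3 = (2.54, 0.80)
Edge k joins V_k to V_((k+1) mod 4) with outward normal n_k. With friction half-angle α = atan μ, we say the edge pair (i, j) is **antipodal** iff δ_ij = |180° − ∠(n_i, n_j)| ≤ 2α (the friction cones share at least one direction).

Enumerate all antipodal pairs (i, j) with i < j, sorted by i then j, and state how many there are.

α = atan 0.75 = 36.87°;  2α = 73.74°
n_0 = (-0.9478, +0.3189)
n_1 = (-0.3793, -0.9253)
n_2 = (+0.8434, -0.5372)
n_3 = (+0.1159, +0.9933)
  (0,1): δ = 93.69°  ·
  (0,2): δ = 13.90°  ✓
  (0,3): δ = 101.94°  ·
  (1,2): δ = 100.21°  ·
  (1,3): δ = 15.63°  ✓
  (2,3): δ = 64.16°  ✓
antipodal pairs: 3

count = 3; pairs: (0,2), (1,3), (2,3)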